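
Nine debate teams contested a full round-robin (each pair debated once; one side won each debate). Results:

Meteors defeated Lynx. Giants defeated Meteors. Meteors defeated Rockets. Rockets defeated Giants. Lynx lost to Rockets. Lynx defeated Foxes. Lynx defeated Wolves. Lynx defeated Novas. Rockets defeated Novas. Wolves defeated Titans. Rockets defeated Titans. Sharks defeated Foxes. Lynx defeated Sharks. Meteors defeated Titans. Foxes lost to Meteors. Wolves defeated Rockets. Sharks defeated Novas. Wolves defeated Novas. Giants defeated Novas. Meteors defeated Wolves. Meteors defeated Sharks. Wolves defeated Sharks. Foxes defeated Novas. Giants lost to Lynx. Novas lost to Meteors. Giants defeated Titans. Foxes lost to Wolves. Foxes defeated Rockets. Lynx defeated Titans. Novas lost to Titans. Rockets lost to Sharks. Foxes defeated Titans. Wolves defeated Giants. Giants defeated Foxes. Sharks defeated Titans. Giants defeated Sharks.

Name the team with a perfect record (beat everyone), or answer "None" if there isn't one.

Highest win total is Meteors with 7 (out of 8 possible).
Meteors lost to Giants, so no team went undefeated.

None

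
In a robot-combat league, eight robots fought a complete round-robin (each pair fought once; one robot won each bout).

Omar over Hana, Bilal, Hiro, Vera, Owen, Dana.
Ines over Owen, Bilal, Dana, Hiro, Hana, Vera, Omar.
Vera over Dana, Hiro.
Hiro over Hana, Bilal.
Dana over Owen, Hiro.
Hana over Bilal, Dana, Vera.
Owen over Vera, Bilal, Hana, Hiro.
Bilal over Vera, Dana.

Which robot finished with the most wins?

Win totals: Hana 3, Bilal 2, Owen 4, Hiro 2, Vera 2, Dana 2, Omar 6, Ines 7.
Ines leads with 7 wins (next highest: 6).

Ines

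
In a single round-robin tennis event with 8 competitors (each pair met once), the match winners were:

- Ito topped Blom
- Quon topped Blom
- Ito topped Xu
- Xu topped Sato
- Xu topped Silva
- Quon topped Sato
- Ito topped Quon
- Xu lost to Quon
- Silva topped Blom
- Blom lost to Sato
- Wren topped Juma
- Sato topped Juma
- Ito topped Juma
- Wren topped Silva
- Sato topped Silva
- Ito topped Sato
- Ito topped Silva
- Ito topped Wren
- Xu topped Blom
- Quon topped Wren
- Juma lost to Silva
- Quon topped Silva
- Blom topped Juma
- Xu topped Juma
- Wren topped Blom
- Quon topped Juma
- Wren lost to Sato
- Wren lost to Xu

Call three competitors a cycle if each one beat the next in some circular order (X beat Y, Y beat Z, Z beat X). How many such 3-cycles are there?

0

Win totals: Silva 2, Quon 6, Blom 1, Xu 5, Juma 0, Sato 4, Ito 7, Wren 3.
A competitor with w wins dominates both others in C(w,2) triples; summing gives 1 + 15 + 0 + 10 + 0 + 6 + 21 + 3 = 56 transitive triples.
Total triples C(8,3) = 56, so cyclic triples = 56 − 56 = 0.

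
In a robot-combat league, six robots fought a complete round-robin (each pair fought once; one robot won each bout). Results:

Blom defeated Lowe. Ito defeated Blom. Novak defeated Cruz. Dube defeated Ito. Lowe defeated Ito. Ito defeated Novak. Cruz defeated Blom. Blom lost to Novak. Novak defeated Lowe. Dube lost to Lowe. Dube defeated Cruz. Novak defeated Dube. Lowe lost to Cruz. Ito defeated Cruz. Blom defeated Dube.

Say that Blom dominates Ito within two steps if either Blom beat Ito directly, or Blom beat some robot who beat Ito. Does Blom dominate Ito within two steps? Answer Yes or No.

Blom did not beat Ito directly.
Blom beat Dube, Lowe. Of those, Dube beat Ito.

Yes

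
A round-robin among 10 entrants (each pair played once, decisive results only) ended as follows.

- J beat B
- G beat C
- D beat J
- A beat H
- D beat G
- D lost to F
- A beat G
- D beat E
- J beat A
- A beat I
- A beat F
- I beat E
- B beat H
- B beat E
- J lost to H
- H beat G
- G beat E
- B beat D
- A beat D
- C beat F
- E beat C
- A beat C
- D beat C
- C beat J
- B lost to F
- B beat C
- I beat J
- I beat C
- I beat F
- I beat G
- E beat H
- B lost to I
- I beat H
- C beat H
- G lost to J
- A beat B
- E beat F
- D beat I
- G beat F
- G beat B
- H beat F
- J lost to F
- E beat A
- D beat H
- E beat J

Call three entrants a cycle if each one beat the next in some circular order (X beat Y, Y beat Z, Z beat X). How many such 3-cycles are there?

Win totals: A 7, B 4, C 3, D 6, E 5, F 3, G 4, H 3, I 7, J 3.
An entrant with w wins dominates both others in C(w,2) triples; summing gives 21 + 6 + 3 + 15 + 10 + 3 + 6 + 3 + 21 + 3 = 91 transitive triples.
Total triples C(10,3) = 120, so cyclic triples = 120 − 91 = 29.

29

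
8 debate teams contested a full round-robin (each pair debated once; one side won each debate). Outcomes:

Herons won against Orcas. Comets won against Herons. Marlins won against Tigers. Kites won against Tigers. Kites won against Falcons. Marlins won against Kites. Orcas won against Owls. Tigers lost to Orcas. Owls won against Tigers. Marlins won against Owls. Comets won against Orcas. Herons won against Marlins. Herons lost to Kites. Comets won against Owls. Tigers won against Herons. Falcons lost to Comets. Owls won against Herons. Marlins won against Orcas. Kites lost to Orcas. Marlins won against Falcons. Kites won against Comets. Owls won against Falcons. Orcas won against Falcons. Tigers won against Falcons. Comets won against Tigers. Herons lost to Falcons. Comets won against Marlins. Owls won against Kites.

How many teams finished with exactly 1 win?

1

Win totals: Marlins 5, Herons 2, Orcas 4, Falcons 1, Tigers 2, Kites 4, Comets 6, Owls 4.
Exactly 1: Falcons — 1 team.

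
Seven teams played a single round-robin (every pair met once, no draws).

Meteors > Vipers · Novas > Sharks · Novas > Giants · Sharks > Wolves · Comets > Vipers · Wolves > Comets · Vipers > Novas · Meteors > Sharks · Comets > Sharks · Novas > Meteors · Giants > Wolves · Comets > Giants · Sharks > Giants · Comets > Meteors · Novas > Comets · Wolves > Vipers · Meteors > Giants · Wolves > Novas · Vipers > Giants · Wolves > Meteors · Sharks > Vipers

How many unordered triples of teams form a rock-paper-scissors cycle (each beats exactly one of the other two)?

10

Win totals: Wolves 4, Vipers 2, Novas 4, Meteors 3, Comets 4, Giants 1, Sharks 3.
A team with w wins dominates both others in C(w,2) triples; summing gives 6 + 1 + 6 + 3 + 6 + 0 + 3 = 25 transitive triples.
Total triples C(7,3) = 35, so cyclic triples = 35 − 25 = 10.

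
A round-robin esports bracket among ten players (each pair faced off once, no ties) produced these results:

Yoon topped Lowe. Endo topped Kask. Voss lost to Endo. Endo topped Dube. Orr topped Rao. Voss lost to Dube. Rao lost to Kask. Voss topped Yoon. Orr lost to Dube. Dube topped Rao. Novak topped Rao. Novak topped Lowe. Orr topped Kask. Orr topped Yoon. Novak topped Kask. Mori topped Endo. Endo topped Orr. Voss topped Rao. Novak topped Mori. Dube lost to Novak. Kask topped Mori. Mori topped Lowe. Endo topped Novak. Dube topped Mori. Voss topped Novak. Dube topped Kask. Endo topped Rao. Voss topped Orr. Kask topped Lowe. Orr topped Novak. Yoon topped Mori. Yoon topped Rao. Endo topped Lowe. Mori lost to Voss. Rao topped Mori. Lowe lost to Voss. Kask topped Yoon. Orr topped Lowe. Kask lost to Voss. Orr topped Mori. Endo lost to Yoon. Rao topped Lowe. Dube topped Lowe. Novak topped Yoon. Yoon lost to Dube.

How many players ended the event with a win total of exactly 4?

Win totals: Mori 2, Rao 2, Kask 4, Endo 7, Dube 7, Orr 6, Novak 6, Voss 7, Yoon 4, Lowe 0.
Exactly 4: Kask, Yoon — 2 players.

2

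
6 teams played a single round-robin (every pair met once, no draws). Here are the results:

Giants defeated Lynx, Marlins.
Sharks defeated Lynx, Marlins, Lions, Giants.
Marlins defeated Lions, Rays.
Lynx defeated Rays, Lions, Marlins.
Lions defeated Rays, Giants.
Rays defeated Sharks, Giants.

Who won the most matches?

Win totals: Lynx 3, Sharks 4, Marlins 2, Giants 2, Rays 2, Lions 2.
Sharks leads with 4 wins (next highest: 3).

Sharks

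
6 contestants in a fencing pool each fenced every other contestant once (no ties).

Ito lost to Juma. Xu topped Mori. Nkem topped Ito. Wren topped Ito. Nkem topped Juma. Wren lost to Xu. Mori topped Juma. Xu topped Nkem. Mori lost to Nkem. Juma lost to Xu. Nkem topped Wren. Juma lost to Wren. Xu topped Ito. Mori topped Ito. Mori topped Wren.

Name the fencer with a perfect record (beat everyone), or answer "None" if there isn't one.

Xu

Xu has 5 wins out of 5 opponents — a perfect record.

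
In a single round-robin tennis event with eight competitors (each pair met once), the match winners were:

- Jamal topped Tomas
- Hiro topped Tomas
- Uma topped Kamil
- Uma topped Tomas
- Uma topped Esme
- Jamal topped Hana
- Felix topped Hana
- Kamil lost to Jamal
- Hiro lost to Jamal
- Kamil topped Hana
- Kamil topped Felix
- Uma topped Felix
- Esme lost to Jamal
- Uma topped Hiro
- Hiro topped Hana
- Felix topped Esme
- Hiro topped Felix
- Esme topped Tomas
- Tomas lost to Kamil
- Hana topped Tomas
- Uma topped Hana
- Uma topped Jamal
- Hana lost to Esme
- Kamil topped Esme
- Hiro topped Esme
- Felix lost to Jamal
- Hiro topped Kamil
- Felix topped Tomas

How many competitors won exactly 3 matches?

1

Win totals: Hiro 5, Uma 7, Tomas 0, Jamal 6, Kamil 4, Felix 3, Hana 1, Esme 2.
Exactly 3: Felix — 1 competitor.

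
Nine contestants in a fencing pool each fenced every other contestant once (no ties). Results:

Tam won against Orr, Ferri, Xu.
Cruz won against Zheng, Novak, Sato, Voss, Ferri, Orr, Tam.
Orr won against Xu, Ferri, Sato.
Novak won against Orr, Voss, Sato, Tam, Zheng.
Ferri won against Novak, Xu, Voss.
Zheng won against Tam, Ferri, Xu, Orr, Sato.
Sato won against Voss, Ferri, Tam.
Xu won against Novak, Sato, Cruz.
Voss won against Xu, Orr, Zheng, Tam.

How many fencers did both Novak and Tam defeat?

Novak beat: Voss, Tam, Zheng, Orr, Sato.
Tam beat: Orr, Ferri, Xu.
Both beat: Orr — 1.

1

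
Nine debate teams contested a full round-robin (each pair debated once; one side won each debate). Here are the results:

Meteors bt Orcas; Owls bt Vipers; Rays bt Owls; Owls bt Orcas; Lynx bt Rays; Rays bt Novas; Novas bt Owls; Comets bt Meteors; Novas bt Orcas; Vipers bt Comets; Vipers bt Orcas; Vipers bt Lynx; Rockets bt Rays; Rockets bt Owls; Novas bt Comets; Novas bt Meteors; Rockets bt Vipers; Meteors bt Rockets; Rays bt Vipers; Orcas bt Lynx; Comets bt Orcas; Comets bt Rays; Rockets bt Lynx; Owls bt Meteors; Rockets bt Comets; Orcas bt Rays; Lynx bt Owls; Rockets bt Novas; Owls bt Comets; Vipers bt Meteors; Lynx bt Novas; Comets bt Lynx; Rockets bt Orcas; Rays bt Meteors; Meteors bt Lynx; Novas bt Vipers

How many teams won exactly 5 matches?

1

Win totals: Novas 5, Rockets 7, Owls 4, Rays 4, Vipers 4, Meteors 3, Comets 4, Orcas 2, Lynx 3.
Exactly 5: Novas — 1 team.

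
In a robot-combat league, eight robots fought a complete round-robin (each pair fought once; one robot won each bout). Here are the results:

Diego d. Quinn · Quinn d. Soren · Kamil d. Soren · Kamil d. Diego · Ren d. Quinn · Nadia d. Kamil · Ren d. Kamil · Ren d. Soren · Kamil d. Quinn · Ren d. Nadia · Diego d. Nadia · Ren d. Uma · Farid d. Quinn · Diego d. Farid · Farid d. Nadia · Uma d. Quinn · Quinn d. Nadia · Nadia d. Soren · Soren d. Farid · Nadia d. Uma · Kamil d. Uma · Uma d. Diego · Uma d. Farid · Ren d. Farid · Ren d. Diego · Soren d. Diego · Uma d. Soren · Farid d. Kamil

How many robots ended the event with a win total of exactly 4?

2

Win totals: Soren 2, Quinn 2, Farid 3, Diego 3, Kamil 4, Ren 7, Nadia 3, Uma 4.
Exactly 4: Kamil, Uma — 2 robots.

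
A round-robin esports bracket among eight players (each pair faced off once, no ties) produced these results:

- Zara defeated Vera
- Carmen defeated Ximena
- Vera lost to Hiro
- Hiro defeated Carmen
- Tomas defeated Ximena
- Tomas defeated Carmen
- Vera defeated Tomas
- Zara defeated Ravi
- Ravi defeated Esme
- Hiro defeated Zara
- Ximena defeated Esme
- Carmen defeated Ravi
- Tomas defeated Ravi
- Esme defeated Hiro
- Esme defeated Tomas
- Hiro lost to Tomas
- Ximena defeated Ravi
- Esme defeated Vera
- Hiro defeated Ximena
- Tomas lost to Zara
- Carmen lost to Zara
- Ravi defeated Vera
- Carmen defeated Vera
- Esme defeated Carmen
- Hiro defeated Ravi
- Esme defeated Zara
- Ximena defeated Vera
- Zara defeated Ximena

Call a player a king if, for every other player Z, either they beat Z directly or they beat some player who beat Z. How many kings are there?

5

Hiro reaches everyone (king).
Vera cannot reach Esme, Zara in two steps.
Carmen cannot reach Hiro, Zara in two steps.
Ximena reaches everyone (king).
Tomas reaches everyone (king).
Ravi cannot reach Ximena in two steps.
Esme reaches everyone (king).
Zara reaches everyone (king).
Kings: Hiro, Ximena, Tomas, Esme, Zara — 5.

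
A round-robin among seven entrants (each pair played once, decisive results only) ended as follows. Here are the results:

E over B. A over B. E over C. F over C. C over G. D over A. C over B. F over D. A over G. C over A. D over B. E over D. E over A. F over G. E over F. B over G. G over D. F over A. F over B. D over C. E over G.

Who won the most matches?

E

Win totals: A 2, B 1, C 3, D 3, E 6, F 5, G 1.
E leads with 6 wins (next highest: 5).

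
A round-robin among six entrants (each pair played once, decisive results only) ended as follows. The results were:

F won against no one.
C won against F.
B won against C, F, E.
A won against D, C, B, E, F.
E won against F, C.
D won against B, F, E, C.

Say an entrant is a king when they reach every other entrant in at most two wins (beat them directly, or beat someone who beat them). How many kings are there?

A reaches everyone (king).
B cannot reach A, D in two steps.
C cannot reach A, B, D, E in two steps.
D cannot reach A in two steps.
E cannot reach A, B, D in two steps.
F cannot reach A, B, C, D, E in two steps.
Kings: A — 1.

1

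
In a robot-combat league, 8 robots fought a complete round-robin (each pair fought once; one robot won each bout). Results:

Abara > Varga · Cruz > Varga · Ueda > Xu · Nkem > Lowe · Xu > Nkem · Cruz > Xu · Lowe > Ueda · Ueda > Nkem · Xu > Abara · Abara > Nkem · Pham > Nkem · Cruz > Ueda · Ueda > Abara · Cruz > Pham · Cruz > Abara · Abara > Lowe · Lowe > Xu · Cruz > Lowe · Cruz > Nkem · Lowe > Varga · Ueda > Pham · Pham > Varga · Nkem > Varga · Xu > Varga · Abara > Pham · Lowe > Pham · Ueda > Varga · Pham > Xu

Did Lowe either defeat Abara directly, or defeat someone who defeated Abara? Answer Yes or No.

Lowe did not beat Abara directly.
Lowe beat Varga, Pham, Ueda, Xu. Of those, Ueda beat Abara.

Yes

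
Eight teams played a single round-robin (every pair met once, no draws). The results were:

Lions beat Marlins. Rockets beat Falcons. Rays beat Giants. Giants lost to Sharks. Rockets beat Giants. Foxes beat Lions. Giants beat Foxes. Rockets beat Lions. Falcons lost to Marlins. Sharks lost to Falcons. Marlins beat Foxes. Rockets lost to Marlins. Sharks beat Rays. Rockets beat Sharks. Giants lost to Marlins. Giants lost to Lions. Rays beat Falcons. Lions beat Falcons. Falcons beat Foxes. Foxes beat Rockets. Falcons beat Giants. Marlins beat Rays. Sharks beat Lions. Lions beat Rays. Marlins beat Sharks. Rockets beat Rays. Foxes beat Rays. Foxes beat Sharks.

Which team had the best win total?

Win totals: Sharks 3, Rays 2, Foxes 4, Marlins 6, Lions 4, Rockets 5, Falcons 3, Giants 1.
Marlins leads with 6 wins (next highest: 5).

Marlins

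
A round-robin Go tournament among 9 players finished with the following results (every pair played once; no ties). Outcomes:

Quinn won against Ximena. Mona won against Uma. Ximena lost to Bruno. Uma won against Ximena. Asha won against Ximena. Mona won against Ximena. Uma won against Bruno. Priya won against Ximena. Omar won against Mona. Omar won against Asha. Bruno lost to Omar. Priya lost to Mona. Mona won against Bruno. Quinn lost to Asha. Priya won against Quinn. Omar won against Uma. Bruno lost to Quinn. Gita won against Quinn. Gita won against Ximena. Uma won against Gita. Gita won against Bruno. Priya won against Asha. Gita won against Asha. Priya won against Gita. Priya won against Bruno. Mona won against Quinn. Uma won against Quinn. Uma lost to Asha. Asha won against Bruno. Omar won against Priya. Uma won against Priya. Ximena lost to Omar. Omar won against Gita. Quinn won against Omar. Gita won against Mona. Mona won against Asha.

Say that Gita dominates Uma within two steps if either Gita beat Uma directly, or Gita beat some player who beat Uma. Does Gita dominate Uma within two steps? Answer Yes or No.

Gita did not beat Uma directly.
Gita beat Asha, Quinn, Ximena, Mona, Bruno. Of those, Asha beat Uma.

Yes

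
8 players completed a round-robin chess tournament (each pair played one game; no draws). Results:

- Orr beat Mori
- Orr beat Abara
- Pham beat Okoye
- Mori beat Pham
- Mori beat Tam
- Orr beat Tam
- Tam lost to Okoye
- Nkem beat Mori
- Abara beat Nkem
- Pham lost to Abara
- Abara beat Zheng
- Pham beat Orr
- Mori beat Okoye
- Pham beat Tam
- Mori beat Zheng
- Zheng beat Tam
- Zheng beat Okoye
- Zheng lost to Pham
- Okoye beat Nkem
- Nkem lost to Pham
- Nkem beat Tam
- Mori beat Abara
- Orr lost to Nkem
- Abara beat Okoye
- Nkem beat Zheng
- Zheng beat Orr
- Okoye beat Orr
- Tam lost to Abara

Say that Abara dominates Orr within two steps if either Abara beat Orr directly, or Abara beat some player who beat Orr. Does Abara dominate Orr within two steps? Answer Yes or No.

Yes

Abara did not beat Orr directly.
Abara beat Pham, Okoye, Tam, Zheng, Nkem. Of those, Pham beat Orr.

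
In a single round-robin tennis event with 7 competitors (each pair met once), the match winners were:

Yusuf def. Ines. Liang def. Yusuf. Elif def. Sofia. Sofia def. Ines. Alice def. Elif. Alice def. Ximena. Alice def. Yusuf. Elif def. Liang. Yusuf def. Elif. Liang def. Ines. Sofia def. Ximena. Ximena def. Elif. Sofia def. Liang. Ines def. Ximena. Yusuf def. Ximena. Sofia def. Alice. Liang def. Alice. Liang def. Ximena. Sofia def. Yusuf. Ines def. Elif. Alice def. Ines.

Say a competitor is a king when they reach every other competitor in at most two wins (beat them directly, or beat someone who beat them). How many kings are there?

3

Yusuf cannot reach Alice in two steps.
Ximena cannot reach Yusuf, Alice, Ines in two steps.
Liang cannot reach Sofia in two steps.
Alice reaches everyone (king).
Ines cannot reach Yusuf, Alice in two steps.
Sofia reaches everyone (king).
Elif reaches everyone (king).
Kings: Alice, Sofia, Elif — 3.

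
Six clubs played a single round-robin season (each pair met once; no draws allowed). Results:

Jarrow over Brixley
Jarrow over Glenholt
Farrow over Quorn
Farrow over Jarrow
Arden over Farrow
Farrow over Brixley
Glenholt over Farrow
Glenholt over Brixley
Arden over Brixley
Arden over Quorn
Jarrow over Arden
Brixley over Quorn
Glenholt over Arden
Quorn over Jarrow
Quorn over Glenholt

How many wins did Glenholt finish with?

3

Glenholt's results: beat Brixley, Farrow, Arden; lost to Quorn, Jarrow.
That is 3 wins.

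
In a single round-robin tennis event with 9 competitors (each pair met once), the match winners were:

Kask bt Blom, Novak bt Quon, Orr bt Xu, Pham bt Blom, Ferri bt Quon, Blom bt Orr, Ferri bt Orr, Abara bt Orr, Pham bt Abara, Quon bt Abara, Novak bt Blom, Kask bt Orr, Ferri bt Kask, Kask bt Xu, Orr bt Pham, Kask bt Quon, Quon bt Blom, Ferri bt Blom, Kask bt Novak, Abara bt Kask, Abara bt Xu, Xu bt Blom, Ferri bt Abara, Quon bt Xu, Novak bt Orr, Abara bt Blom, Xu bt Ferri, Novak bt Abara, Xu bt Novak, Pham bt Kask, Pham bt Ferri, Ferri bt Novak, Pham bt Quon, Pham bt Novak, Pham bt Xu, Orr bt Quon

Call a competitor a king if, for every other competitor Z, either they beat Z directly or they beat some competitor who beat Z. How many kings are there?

Quon cannot reach Pham in two steps.
Kask reaches everyone (king).
Blom cannot reach Kask, Ferri, Novak, Abara in two steps.
Ferri reaches everyone (king).
Xu cannot reach Pham in two steps.
Novak cannot reach Ferri in two steps.
Abara reaches everyone (king).
Orr reaches everyone (king).
Pham reaches everyone (king).
Kings: Kask, Ferri, Abara, Orr, Pham — 5.

5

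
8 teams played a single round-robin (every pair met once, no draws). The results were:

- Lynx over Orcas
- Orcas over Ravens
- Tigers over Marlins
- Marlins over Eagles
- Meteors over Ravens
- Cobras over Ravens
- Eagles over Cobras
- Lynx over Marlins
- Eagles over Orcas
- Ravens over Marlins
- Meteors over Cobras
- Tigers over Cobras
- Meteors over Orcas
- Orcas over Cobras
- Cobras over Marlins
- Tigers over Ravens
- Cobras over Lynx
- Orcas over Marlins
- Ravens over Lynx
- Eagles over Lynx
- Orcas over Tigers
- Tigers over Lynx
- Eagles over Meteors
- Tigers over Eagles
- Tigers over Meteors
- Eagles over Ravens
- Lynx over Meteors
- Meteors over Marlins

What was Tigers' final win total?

6

Tigers' results: beat Ravens, Marlins, Eagles, Lynx, Cobras, Meteors; lost to Orcas.
That is 6 wins.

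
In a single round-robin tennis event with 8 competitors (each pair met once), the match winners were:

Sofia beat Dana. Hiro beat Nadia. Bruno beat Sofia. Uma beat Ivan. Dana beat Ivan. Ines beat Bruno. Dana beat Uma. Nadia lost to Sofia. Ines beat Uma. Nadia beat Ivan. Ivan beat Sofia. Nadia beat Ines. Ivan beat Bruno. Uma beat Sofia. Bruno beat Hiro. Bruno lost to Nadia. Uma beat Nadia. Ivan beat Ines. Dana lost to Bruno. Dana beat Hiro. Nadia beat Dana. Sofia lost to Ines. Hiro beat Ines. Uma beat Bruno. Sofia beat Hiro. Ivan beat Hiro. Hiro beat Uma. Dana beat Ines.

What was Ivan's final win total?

Ivan's results: beat Bruno, Sofia, Hiro, Ines; lost to Nadia, Uma, Dana.
That is 4 wins.

4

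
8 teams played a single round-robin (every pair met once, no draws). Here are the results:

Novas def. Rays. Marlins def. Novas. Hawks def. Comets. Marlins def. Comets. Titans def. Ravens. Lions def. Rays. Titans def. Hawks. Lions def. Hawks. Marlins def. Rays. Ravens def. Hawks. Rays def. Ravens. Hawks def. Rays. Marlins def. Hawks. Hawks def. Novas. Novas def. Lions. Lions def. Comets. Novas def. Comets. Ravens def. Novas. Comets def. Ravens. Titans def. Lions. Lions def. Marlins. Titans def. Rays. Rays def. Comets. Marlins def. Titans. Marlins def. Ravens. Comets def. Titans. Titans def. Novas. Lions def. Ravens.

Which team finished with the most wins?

Marlins

Win totals: Ravens 2, Novas 3, Marlins 6, Titans 5, Comets 2, Rays 2, Lions 5, Hawks 3.
Marlins leads with 6 wins (next highest: 5).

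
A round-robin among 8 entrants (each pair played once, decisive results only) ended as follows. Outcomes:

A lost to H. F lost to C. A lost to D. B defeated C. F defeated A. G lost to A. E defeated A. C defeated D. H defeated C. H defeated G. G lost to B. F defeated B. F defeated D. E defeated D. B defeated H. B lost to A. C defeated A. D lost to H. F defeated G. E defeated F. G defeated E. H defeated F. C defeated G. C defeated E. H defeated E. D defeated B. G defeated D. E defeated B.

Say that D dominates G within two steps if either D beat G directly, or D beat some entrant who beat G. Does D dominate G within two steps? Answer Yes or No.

Yes

D did not beat G directly.
D beat A, B. Of those, A beat G.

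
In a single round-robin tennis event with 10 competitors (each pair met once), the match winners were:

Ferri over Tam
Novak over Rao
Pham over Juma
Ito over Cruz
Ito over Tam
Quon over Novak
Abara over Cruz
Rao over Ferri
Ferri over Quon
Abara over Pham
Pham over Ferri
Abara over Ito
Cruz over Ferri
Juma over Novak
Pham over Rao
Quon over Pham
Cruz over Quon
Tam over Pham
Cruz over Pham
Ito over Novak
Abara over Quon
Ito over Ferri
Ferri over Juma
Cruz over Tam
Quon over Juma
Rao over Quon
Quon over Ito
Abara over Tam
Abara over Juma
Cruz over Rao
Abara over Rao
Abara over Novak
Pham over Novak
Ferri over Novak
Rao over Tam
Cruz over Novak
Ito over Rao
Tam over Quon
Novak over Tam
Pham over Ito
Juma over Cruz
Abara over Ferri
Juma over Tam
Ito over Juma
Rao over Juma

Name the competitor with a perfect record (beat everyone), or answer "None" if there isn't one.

Abara has 9 wins out of 9 opponents — a perfect record.

Abara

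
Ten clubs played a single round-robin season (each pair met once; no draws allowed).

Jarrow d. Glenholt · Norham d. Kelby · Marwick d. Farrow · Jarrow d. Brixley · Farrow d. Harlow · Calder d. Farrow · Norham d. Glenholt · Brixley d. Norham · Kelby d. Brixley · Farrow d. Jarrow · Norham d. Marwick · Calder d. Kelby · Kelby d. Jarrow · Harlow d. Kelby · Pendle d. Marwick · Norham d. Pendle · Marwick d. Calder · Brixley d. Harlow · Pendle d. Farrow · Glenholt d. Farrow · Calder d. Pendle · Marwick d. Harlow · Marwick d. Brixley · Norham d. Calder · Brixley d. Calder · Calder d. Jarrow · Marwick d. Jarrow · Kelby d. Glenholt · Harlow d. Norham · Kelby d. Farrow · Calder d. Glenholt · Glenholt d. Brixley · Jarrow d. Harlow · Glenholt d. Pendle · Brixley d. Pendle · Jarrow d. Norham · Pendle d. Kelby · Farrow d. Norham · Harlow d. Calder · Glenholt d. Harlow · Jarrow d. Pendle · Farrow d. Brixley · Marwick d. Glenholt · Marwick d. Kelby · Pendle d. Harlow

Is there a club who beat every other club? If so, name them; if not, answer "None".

None

Highest win total is Marwick with 7 (out of 9 possible).
Marwick lost to Pendle, Norham, so no club went undefeated.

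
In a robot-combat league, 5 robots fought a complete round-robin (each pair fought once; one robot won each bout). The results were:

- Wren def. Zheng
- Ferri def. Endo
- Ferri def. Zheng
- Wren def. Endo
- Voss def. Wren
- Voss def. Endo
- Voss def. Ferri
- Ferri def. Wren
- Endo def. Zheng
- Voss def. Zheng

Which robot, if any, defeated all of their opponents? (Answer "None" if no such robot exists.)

Voss has 4 wins out of 4 opponents — a perfect record.

Voss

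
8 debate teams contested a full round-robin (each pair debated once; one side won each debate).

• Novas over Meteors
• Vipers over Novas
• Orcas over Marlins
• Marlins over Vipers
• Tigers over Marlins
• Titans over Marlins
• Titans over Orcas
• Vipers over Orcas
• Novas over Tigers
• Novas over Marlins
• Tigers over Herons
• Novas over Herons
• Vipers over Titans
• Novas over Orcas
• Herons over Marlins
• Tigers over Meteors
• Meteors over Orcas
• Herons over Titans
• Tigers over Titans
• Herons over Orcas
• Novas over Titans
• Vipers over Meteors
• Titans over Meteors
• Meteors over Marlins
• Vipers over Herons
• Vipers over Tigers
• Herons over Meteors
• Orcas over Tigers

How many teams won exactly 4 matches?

2

Win totals: Orcas 2, Novas 6, Marlins 1, Titans 3, Meteors 2, Vipers 6, Tigers 4, Herons 4.
Exactly 4: Tigers, Herons — 2 teams.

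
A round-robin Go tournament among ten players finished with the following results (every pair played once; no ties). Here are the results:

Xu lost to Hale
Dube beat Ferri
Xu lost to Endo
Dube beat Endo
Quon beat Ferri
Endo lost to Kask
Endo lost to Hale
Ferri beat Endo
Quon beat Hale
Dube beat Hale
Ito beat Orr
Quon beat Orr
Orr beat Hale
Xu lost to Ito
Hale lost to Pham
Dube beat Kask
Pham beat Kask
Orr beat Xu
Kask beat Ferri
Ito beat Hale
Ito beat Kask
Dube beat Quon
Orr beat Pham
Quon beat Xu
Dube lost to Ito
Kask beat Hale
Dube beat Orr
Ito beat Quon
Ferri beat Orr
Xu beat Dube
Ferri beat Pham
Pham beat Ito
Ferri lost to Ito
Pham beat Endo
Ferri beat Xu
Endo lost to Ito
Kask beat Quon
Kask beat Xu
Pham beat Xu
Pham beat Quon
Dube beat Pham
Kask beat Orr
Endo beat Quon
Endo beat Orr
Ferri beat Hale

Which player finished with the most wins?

Win totals: Orr 3, Ito 8, Endo 3, Xu 1, Pham 6, Hale 2, Kask 6, Quon 4, Ferri 5, Dube 7.
Ito leads with 8 wins (next highest: 7).

Ito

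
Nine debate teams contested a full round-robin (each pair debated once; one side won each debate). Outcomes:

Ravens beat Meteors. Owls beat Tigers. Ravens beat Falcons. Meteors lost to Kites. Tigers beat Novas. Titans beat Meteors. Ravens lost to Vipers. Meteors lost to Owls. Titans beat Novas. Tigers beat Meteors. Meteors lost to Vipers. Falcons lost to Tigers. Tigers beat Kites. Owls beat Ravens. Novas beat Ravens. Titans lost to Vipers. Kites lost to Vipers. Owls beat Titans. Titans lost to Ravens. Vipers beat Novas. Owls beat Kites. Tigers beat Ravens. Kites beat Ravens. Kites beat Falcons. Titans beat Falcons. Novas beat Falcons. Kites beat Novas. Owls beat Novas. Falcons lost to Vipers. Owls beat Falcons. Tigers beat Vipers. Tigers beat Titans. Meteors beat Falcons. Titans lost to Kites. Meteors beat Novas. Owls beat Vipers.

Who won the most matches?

Win totals: Titans 3, Tigers 7, Novas 2, Ravens 3, Meteors 2, Owls 8, Falcons 0, Vipers 6, Kites 5.
Owls leads with 8 wins (next highest: 7).

Owls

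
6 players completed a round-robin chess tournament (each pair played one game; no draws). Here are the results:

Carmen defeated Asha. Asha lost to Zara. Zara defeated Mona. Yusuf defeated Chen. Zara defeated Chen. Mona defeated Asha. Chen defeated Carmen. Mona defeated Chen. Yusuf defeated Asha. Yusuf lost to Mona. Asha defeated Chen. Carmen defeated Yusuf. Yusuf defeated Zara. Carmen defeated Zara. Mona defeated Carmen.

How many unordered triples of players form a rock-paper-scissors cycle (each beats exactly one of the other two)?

Win totals: Yusuf 3, Zara 3, Chen 1, Asha 1, Mona 4, Carmen 3.
A player with w wins dominates both others in C(w,2) triples; summing gives 3 + 3 + 0 + 0 + 6 + 3 = 15 transitive triples.
Total triples C(6,3) = 20, so cyclic triples = 20 − 15 = 5.

5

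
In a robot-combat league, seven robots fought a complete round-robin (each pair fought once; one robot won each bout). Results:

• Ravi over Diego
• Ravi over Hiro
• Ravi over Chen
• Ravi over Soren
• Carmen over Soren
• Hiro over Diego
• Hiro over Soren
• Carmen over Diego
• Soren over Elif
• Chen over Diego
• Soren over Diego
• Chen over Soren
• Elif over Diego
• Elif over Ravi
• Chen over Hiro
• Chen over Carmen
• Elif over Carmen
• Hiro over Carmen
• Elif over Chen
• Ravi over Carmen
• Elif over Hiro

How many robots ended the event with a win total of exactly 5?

2

Win totals: Chen 4, Diego 0, Elif 5, Soren 2, Ravi 5, Carmen 2, Hiro 3.
Exactly 5: Elif, Ravi — 2 robots.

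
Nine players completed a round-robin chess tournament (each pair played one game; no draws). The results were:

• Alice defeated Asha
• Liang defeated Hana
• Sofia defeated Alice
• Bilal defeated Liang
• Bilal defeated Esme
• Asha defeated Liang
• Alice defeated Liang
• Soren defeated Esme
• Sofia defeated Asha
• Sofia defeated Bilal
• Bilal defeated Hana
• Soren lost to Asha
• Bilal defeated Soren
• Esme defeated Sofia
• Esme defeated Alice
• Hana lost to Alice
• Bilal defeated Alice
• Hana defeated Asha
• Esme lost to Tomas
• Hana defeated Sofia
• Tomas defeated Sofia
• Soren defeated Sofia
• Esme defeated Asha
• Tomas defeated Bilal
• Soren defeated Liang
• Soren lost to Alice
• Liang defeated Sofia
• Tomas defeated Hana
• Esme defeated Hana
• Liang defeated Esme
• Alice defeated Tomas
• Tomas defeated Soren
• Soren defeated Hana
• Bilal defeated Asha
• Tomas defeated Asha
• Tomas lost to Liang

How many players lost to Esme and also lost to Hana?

2

Esme beat: Alice, Asha, Hana, Sofia.
Hana beat: Asha, Sofia.
Both beat: Asha, Sofia — 2.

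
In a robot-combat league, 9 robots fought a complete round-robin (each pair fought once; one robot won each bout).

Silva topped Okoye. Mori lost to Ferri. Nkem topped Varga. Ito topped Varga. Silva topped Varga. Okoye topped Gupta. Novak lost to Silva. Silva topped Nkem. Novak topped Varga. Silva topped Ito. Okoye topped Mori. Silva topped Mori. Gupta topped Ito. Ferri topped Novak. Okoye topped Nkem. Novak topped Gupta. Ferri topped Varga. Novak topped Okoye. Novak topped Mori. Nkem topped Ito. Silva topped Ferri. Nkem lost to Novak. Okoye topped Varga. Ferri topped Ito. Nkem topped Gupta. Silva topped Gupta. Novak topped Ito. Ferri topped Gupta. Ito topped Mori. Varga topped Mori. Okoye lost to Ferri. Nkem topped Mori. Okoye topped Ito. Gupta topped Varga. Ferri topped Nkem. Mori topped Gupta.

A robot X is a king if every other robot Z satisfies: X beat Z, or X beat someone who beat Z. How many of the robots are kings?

Ito cannot reach Novak, Silva, Ferri, Okoye, Nkem in two steps.
Novak cannot reach Silva, Ferri in two steps.
Mori cannot reach Novak, Silva, Ferri, Okoye, Nkem in two steps.
Silva reaches everyone (king).
Ferri cannot reach Silva in two steps.
Okoye cannot reach Novak, Silva, Ferri in two steps.
Varga cannot reach Ito, Novak, Silva, Ferri, Okoye, Nkem in two steps.
Nkem cannot reach Novak, Silva, Ferri, Okoye in two steps.
Gupta cannot reach Novak, Silva, Ferri, Okoye, Nkem in two steps.
Kings: Silva — 1.

1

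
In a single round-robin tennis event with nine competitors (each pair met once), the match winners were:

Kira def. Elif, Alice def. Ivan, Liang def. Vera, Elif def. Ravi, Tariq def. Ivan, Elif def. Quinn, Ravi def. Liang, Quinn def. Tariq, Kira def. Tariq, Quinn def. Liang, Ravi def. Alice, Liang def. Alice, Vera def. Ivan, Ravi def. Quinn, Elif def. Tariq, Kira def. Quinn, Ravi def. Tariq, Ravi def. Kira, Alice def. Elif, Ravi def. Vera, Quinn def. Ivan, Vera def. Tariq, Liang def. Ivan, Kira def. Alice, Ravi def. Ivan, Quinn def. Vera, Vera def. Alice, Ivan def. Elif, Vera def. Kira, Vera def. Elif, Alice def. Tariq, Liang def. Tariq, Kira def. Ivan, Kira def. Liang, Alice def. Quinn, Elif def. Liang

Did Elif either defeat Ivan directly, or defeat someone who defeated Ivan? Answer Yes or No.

Yes

Elif did not beat Ivan directly.
Elif beat Quinn, Ravi, Liang, Tariq. Of those, Quinn beat Ivan.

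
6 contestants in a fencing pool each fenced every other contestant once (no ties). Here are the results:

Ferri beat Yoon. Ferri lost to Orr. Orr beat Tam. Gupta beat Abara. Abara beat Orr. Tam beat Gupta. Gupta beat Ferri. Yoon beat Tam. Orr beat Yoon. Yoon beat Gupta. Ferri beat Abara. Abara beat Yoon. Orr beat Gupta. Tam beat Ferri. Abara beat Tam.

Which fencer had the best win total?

Orr

Win totals: Tam 2, Abara 3, Orr 4, Ferri 2, Yoon 2, Gupta 2.
Orr leads with 4 wins (next highest: 3).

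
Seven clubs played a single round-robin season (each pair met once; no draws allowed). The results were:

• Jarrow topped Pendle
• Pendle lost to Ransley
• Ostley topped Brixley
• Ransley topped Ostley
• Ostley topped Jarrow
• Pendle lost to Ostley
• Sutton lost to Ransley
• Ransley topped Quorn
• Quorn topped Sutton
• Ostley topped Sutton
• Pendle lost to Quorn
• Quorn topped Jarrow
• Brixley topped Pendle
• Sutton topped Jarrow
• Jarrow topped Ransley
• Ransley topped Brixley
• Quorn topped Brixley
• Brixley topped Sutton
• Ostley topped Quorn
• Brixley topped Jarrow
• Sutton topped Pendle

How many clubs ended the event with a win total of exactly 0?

1

Win totals: Ransley 5, Ostley 5, Pendle 0, Quorn 4, Jarrow 2, Brixley 3, Sutton 2.
Exactly 0: Pendle — 1 club.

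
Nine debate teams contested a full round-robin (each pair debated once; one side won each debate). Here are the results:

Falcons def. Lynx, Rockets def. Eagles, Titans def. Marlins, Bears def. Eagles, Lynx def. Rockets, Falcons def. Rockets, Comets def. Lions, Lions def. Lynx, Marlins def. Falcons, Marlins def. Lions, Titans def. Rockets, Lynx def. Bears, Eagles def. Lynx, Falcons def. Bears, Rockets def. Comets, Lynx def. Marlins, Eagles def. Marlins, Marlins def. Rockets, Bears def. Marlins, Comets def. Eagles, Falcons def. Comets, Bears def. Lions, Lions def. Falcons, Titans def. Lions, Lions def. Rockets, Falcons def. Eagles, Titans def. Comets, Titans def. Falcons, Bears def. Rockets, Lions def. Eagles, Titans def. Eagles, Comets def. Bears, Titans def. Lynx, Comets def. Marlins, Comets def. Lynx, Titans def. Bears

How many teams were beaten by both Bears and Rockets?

Bears beat: Marlins, Eagles, Lions, Rockets.
Rockets beat: Comets, Eagles.
Both beat: Eagles — 1.

1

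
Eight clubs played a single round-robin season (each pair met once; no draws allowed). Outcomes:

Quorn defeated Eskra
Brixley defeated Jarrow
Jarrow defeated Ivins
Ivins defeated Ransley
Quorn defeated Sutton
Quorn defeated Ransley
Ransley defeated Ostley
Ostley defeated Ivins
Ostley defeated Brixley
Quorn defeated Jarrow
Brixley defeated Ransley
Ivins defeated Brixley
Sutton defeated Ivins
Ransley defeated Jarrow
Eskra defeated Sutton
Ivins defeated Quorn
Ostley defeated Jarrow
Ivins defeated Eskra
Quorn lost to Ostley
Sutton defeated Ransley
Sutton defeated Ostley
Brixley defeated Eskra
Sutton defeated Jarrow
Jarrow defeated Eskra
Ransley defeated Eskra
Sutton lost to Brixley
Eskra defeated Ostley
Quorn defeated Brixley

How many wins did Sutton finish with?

4

Sutton's results: beat Ostley, Ransley, Jarrow, Ivins; lost to Eskra, Brixley, Quorn.
That is 4 wins.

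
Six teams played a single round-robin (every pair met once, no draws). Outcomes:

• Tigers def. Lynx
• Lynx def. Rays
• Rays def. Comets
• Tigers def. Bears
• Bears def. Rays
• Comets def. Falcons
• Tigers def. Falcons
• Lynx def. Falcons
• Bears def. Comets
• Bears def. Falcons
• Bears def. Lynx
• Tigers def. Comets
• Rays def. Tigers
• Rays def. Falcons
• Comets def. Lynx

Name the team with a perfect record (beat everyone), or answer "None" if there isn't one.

Highest win total is Tigers with 4 (out of 5 possible).
Tigers lost to Rays, so no team went undefeated.

None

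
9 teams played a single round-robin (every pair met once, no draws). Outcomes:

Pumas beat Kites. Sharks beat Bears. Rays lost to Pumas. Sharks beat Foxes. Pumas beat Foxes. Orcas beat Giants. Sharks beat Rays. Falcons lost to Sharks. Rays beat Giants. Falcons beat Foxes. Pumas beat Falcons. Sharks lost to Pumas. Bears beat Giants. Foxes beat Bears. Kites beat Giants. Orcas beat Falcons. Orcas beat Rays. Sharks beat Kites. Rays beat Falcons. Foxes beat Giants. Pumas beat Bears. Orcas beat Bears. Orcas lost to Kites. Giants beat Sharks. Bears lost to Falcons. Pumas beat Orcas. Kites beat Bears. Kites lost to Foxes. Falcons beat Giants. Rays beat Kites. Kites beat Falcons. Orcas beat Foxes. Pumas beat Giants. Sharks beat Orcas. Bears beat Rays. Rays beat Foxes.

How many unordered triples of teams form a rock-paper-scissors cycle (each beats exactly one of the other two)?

12

Win totals: Bears 2, Foxes 3, Rays 4, Kites 4, Orcas 5, Giants 1, Pumas 8, Falcons 3, Sharks 6.
A team with w wins dominates both others in C(w,2) triples; summing gives 1 + 3 + 6 + 6 + 10 + 0 + 28 + 3 + 15 = 72 transitive triples.
Total triples C(9,3) = 84, so cyclic triples = 84 − 72 = 12.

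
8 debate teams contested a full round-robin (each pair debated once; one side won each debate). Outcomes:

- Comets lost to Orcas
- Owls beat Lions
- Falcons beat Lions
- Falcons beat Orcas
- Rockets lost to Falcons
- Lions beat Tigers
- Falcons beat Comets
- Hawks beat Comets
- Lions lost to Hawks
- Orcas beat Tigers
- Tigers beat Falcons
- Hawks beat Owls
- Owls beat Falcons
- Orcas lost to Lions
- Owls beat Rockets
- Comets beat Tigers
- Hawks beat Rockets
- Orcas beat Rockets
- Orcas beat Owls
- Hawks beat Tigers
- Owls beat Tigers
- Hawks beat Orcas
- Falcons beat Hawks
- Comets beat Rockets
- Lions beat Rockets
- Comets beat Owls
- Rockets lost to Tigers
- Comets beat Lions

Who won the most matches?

Win totals: Comets 4, Tigers 2, Rockets 0, Orcas 4, Falcons 5, Owls 4, Hawks 6, Lions 3.
Hawks leads with 6 wins (next highest: 5).

Hawks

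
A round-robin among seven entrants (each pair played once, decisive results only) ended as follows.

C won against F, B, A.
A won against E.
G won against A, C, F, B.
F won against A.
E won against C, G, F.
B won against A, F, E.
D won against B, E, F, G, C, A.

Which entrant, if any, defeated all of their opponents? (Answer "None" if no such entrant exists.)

D has 6 wins out of 6 opponents — a perfect record.

D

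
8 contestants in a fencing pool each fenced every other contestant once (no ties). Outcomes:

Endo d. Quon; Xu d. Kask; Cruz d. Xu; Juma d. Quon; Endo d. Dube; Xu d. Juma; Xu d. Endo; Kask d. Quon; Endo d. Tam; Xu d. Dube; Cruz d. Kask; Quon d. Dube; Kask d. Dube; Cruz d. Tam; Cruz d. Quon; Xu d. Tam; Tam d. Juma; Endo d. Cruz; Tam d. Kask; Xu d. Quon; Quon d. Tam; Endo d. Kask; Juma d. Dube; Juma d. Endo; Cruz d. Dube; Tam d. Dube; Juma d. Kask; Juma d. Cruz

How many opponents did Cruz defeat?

5

Cruz's results: beat Kask, Xu, Quon, Dube, Tam; lost to Juma, Endo.
That is 5 wins.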